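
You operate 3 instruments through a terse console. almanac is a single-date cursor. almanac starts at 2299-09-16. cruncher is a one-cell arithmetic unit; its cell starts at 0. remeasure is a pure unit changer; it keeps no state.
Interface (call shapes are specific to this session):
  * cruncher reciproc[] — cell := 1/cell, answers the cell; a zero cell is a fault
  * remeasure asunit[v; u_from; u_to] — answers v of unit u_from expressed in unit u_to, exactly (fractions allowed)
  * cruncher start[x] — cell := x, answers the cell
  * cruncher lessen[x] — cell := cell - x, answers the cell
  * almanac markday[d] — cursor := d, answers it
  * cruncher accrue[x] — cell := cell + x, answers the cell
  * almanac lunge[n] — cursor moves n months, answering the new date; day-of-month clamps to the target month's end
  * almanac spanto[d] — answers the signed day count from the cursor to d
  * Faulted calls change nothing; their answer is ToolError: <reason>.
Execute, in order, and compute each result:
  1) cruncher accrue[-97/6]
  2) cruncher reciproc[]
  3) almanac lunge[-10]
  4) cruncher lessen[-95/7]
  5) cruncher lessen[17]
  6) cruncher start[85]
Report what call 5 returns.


Answer: -2370/679

Derivation:
Now I run cruncher accrue using x: -97/6, giving -97/6.
I try cruncher reciproc, → -6/97.
I invoke almanac lunge using n: -10, and see 2298-11-16.
Invoking cruncher lessen using x: -95/7, and see 9173/679.
I use cruncher lessen using x: 17, yielding -2370/679.
I call cruncher start using x: 85, giving 85.


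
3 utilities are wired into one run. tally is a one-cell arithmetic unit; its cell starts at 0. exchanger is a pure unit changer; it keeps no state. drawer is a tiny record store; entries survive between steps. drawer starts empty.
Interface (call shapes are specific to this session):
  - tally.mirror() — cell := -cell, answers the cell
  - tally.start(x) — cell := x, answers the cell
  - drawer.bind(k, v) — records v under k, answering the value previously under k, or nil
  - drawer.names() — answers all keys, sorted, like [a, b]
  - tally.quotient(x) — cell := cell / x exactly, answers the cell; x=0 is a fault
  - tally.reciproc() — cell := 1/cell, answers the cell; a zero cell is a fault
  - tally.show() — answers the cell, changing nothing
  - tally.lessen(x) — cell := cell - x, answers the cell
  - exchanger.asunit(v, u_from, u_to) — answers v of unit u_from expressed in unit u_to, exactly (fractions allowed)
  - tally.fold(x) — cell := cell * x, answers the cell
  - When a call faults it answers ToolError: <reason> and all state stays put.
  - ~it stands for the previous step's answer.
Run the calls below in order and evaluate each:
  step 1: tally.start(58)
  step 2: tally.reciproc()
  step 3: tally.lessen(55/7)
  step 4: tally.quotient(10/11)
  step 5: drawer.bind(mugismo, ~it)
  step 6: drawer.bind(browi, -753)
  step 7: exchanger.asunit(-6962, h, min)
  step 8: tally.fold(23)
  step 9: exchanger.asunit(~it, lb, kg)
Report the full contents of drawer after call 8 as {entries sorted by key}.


Answer: {browi=-753, mugismo=-35013/4060}

Derivation:
Act: start[x=58]
Obs: 58
Act: reciproc[]
Obs: 1/58
Act: lessen[x=55/7]
Obs: -3183/406
Act: quotient[x=10/11]
Obs: -35013/4060
Act: bind[k=mugismo; v=~it]
Obs: nil
Act: bind[k=browi; v=-753]
Obs: nil
Act: asunit[v=-6962; u_from=h; u_to=min]
Obs: -417720
Act: fold[x=23]
Obs: -805299/4060
Act: asunit[v=~it; u_from=lb; u_to=kg]
Obs: -5218249742409/58000000000


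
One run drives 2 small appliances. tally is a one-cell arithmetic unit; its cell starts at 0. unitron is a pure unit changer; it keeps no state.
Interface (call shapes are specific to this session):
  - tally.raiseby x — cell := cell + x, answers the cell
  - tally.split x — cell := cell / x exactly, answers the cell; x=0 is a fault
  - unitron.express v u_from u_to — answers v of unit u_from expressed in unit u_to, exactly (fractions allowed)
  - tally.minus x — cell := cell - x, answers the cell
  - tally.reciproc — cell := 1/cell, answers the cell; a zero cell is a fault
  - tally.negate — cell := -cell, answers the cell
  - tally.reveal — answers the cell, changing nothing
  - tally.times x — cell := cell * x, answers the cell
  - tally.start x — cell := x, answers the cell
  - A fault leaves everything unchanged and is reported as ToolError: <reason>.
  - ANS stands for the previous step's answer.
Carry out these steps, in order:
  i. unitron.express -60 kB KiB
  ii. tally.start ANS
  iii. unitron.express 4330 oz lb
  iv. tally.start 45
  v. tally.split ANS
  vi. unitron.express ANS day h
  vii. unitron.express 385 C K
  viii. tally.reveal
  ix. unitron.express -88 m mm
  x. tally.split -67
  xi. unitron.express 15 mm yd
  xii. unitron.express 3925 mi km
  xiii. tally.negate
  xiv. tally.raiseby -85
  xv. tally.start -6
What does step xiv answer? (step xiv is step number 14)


Answer: -5694/67

Derivation:
I invoke unitron.express on v→-60, u_from→kB, u_to→KiB, and observe -1875/32.
I call tally.start on x→ANS: -1875/32.
Then unitron.express on v→4330, u_from→oz, u_to→lb, yielding 2165/8.
I run tally.start on x→45, and get 45.
Now I run tally.split on x→ANS, — result: 1.
I call unitron.express on v→ANS, u_from→day, u_to→h, — result: 24.
Calling unitron.express on v→385, u_from→C, u_to→K, yielding 13163/20.
I use tally.reveal(), which returns 1.
Next I call unitron.express on v→-88, u_from→m, u_to→mm, giving -88000.
I try tally.split on x→-67, which returns -1/67.
I use unitron.express on v→15, u_from→mm, u_to→yd, which returns 25/1524.
I try unitron.express on v→3925, u_from→mi, u_to→km, and observe 3947922/625.
I try tally.negate, and get 1/67.
I run tally.raiseby on x→-85, giving -5694/67.
I invoke tally.start on x→-6, and observe -6.


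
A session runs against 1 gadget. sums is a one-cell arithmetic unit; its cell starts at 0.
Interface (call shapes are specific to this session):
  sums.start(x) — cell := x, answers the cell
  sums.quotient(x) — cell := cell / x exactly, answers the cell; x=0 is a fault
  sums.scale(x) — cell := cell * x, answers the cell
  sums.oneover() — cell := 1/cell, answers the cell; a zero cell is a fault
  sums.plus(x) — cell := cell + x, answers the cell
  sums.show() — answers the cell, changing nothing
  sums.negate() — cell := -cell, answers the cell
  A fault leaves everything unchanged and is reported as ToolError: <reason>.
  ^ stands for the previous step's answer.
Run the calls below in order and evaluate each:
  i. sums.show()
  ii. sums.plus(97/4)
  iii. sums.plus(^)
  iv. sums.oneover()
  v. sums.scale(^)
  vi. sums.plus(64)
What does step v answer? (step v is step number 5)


Next I call show, and observe 0.
Then plus passing x=97/4, — result: 97/4.
I call plus passing x=^, giving 97/2.
Invoking oneover(), and see 2/97.
Using scale passing x=^, and observe 4/9409.
Then plus passing x=64, giving 602180/9409.

Answer: 4/9409


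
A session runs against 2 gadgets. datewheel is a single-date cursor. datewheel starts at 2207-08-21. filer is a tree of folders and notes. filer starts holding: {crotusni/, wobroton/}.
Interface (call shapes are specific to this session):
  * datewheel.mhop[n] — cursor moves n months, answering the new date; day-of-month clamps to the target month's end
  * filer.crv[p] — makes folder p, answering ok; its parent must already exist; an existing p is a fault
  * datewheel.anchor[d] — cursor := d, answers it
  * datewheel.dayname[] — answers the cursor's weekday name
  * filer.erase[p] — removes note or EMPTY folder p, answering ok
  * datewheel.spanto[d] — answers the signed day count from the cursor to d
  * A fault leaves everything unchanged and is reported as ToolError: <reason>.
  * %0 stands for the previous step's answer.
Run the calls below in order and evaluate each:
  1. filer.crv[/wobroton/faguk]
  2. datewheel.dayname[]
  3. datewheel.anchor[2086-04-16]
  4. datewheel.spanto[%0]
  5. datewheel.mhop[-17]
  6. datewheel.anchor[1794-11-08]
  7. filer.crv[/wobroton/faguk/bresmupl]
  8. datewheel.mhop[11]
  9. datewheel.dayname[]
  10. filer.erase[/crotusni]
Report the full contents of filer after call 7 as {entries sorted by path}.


Answer: {crotusni/, wobroton/, wobroton/faguk/, wobroton/faguk/bresmupl/}

Derivation:
$ crv p=/wobroton/faguk
= ok
$ dayname
= Friday
$ anchor d=2086-04-16
= 2086-04-16
$ spanto d=%0
= 0
$ mhop n=-17
= 2084-11-16
$ anchor d=1794-11-08
= 1794-11-08
$ crv p=/wobroton/faguk/bresmupl
= ok
$ mhop n=11
= 1795-10-08
$ dayname
= Thursday
$ erase p=/crotusni
= ok


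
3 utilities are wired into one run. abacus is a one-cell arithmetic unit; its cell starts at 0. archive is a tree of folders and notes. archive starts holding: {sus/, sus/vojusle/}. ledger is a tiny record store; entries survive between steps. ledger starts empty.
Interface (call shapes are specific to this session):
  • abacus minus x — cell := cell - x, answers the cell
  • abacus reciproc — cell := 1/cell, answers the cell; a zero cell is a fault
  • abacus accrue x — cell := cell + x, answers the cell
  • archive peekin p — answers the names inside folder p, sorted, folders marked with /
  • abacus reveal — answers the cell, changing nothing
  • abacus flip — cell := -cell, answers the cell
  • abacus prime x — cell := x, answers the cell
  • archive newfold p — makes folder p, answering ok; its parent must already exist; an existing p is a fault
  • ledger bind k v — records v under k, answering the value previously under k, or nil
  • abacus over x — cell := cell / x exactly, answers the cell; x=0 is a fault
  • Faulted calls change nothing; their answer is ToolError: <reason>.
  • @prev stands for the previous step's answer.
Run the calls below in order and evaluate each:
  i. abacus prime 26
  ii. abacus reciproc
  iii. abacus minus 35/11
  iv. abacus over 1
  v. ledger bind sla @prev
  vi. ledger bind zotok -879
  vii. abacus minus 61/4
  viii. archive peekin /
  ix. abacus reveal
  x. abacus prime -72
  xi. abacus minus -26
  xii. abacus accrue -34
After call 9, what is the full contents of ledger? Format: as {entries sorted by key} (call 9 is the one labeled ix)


Do: abacus prime[x: 26]
See: 26
Do: abacus reciproc[]
See: 1/26
Do: abacus minus[x: 35/11]
See: -899/286
Do: abacus over[x: 1]
See: -899/286
Do: ledger bind[k: sla; v: @prev]
See: nil
Do: ledger bind[k: zotok; v: -879]
See: nil
Do: abacus minus[x: 61/4]
See: -10521/572
Do: archive peekin[p: /]
See: [sus/]
Do: abacus reveal[]
See: -10521/572
Do: abacus prime[x: -72]
See: -72
Do: abacus minus[x: -26]
See: -46
Do: abacus accrue[x: -34]
See: -80

Answer: {sla=-899/286, zotok=-879}


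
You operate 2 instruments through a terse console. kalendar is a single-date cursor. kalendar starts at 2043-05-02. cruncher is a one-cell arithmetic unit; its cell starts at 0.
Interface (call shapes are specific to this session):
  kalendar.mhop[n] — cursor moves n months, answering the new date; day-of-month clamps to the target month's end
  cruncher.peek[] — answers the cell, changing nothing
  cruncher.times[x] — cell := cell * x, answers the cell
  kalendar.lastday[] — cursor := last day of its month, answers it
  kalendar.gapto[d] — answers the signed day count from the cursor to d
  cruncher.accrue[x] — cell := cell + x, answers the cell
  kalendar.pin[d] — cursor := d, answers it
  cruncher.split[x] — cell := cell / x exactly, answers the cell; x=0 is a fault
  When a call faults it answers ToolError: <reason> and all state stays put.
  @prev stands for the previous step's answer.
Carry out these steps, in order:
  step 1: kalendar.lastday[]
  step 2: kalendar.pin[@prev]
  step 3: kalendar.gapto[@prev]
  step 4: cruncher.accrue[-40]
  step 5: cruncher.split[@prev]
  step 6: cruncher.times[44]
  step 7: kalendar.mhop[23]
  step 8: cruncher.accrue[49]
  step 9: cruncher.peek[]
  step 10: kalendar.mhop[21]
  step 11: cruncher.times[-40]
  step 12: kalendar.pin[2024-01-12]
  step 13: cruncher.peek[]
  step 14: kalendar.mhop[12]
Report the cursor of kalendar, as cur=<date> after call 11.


Answer: cur=2047-01-30

Derivation:
# kalendar.lastday() => 2043-05-31
# kalendar.pin(@prev) => 2043-05-31
# kalendar.gapto(@prev) => 0
# cruncher.accrue(-40) => -40
# cruncher.split(@prev) => 1
# cruncher.times(44) => 44
# kalendar.mhop(23) => 2045-04-30
# cruncher.accrue(49) => 93
# cruncher.peek() => 93
# kalendar.mhop(21) => 2047-01-30
# cruncher.times(-40) => -3720
# kalendar.pin(2024-01-12) => 2024-01-12
# cruncher.peek() => -3720
# kalendar.mhop(12) => 2025-01-12


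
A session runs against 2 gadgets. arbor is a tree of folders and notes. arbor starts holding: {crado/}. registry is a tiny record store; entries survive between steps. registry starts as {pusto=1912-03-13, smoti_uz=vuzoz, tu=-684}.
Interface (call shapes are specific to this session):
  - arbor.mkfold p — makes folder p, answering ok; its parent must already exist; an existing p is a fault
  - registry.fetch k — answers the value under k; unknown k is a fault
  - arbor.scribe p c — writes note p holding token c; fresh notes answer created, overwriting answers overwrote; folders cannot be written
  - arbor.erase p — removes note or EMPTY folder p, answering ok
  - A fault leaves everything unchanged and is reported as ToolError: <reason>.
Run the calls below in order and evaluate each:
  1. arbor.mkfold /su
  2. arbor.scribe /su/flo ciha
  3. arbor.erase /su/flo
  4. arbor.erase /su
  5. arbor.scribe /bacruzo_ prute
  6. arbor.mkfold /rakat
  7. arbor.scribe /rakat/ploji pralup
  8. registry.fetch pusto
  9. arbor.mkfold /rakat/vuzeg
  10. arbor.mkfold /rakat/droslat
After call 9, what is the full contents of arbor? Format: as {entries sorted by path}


// arbor.mkfold(p=/su) : ok
// arbor.scribe(p=/su/flo, c=ciha) : created
// arbor.erase(p=/su/flo) : ok
// arbor.erase(p=/su) : ok
// arbor.scribe(p=/bacruzo_, c=prute) : created
// arbor.mkfold(p=/rakat) : ok
// arbor.scribe(p=/rakat/ploji, c=pralup) : created
// registry.fetch(k=pusto) : 1912-03-13
// arbor.mkfold(p=/rakat/vuzeg) : ok
// arbor.mkfold(p=/rakat/droslat) : ok

Answer: {bacruzo_=prute, crado/, rakat/, rakat/ploji=pralup, rakat/vuzeg/}


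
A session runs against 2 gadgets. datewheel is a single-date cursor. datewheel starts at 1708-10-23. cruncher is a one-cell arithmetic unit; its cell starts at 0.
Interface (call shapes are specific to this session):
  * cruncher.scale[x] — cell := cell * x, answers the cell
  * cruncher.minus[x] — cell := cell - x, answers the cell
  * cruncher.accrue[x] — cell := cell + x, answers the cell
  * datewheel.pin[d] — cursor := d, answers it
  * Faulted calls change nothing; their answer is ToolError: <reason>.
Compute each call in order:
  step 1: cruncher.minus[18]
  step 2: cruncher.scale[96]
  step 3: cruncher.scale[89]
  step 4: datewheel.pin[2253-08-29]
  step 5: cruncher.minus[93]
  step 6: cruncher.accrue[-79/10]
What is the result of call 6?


Answer: -1538929/10

Derivation:
·→ minus(x='18')
·← -18
·→ scale(x='96')
·← -1728
·→ scale(x='89')
·← -153792
·→ pin(d='2253-08-29')
·← 2253-08-29
·→ minus(x='93')
·← -153885
·→ accrue(x='-79/10')
·← -1538929/10


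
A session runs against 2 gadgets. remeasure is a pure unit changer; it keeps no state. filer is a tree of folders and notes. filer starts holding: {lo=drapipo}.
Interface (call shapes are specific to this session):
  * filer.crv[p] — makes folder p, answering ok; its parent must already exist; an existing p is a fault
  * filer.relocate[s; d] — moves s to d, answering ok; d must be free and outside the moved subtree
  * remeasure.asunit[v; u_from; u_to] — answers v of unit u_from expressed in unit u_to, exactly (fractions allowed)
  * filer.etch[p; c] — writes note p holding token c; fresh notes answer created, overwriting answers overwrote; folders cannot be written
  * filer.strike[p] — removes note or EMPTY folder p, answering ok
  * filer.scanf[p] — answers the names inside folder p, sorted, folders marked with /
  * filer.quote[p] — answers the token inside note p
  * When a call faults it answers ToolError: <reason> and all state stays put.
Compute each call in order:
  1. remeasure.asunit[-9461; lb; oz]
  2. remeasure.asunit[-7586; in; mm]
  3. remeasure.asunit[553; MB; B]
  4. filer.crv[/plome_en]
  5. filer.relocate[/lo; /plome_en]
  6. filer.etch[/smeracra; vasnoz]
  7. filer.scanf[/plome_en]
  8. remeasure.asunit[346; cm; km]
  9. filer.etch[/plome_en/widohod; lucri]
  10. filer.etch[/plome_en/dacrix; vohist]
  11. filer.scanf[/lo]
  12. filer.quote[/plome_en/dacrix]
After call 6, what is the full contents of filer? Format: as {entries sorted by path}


Answer: {lo=drapipo, plome_en/, smeracra=vasnoz}

Derivation:
Do: asunit[v=-9461; u_from=lb; u_to=oz]
See: -151376
Do: asunit[v=-7586; u_from=in; u_to=mm]
See: -963422/5
Do: asunit[v=553; u_from=MB; u_to=B]
See: 553000000
Do: crv[p=/plome_en]
See: ok
Do: relocate[s=/lo; d=/plome_en]
See: ToolError: exists
Do: etch[p=/smeracra; c=vasnoz]
See: created
Do: scanf[p=/plome_en]
See: []
Do: asunit[v=346; u_from=cm; u_to=km]
See: 173/50000
Do: etch[p=/plome_en/widohod; c=lucri]
See: created
Do: etch[p=/plome_en/dacrix; c=vohist]
See: created
Do: scanf[p=/lo]
See: ToolError: not a directory
Do: quote[p=/plome_en/dacrix]
See: vohist


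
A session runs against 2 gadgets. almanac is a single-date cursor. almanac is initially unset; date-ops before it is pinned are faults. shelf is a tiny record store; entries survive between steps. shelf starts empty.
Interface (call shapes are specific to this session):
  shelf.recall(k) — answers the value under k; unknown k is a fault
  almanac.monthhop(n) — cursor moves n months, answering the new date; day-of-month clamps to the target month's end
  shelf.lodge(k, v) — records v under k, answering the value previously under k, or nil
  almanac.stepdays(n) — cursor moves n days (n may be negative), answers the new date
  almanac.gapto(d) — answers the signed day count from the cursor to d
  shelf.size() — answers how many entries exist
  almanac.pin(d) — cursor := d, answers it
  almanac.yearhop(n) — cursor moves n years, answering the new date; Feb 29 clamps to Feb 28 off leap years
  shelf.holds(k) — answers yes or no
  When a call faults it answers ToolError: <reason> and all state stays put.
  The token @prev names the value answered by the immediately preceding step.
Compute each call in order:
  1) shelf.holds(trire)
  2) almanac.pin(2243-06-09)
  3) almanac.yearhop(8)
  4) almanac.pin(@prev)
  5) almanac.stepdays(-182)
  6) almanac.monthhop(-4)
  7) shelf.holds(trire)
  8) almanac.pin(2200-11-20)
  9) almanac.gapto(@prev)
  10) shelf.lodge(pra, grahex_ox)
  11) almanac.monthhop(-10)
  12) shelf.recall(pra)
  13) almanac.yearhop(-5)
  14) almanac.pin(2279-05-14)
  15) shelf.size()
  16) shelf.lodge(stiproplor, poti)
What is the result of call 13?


$ shelf.holds k=trire
:: no
$ almanac.pin d=2243-06-09
:: 2243-06-09
$ almanac.yearhop n=8
:: 2251-06-09
$ almanac.pin d=@prev
:: 2251-06-09
$ almanac.stepdays n=-182
:: 2250-12-09
$ almanac.monthhop n=-4
:: 2250-08-09
$ shelf.holds k=trire
:: no
$ almanac.pin d=2200-11-20
:: 2200-11-20
$ almanac.gapto d=@prev
:: 0
$ shelf.lodge k=pra v=grahex_ox
:: nil
$ almanac.monthhop n=-10
:: 2200-01-20
$ shelf.recall k=pra
:: grahex_ox
$ almanac.yearhop n=-5
:: 2195-01-20
$ almanac.pin d=2279-05-14
:: 2279-05-14
$ shelf.size
:: 1
$ shelf.lodge k=stiproplor v=poti
:: nil

Answer: 2195-01-20


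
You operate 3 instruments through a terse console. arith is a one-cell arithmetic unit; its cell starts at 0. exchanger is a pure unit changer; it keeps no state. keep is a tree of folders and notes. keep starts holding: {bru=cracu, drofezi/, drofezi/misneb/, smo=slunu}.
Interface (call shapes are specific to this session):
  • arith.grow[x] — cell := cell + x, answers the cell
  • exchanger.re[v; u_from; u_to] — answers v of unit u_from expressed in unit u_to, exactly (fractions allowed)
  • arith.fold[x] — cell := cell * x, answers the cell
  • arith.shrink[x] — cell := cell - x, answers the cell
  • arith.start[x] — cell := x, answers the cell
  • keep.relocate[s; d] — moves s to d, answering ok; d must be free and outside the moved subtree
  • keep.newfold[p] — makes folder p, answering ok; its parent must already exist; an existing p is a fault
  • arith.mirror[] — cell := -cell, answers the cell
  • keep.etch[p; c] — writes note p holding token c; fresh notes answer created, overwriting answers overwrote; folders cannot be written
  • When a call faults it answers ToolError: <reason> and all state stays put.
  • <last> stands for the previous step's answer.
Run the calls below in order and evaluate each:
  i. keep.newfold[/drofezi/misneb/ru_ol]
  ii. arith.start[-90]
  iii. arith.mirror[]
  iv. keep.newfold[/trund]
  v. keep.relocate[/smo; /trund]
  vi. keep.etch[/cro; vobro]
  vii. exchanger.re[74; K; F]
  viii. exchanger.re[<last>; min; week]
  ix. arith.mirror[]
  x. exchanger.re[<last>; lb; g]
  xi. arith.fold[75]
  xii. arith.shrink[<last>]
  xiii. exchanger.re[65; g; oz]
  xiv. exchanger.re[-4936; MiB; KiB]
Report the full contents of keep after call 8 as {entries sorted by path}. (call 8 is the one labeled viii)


Answer: {bru=cracu, cro=vobro, drofezi/, drofezi/misneb/, drofezi/misneb/ru_ol/, smo=slunu, trund/}

Derivation:
[in] keep.newfold p='/drofezi/misneb/ru_ol'
  ok
[in] arith.start x='-90'
  -90
[in] arith.mirror
  90
[in] keep.newfold p='/trund'
  ok
[in] keep.relocate s='/smo' d='/trund'
  ToolError: exists
[in] keep.etch p='/cro' c='vobro'
  created
[in] exchanger.re v='74' u_from='K' u_to='F'
  -32647/100
[in] exchanger.re v='<last>' u_from='min' u_to='week'
  -32647/1008000
[in] arith.mirror
  -90
[in] exchanger.re v='<last>' u_from='lb' u_to='g'
  -408233133/10000
[in] arith.fold x='75'
  -6750
[in] arith.shrink x='<last>'
  0
[in] exchanger.re v='65' u_from='g' u_to='oz'
  104000000/45359237
[in] exchanger.re v='-4936' u_from='MiB' u_to='KiB'
  -5054464


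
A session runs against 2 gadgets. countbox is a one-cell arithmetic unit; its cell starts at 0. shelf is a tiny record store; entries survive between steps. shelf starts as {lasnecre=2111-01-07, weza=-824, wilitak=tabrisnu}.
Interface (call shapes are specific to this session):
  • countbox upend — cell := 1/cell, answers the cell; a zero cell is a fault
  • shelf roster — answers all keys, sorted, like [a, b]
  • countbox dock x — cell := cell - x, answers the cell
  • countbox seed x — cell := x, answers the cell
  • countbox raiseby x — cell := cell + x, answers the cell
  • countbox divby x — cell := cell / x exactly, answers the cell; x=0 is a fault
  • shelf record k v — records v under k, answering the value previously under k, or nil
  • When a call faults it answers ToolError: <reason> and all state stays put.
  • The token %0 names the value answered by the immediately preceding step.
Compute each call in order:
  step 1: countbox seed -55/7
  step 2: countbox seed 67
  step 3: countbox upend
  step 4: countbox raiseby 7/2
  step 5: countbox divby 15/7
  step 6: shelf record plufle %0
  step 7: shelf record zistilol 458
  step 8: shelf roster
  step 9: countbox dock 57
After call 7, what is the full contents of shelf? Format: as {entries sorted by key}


·→ countbox seed(x=-55/7)
·← -55/7
·→ countbox seed(x=67)
·← 67
·→ countbox upend()
·← 1/67
·→ countbox raiseby(x=7/2)
·← 471/134
·→ countbox divby(x=15/7)
·← 1099/670
·→ shelf record(k=plufle, v=%0)
·← nil
·→ shelf record(k=zistilol, v=458)
·← nil
·→ shelf roster()
·← [lasnecre, plufle, weza, wilitak, zistilol]
·→ countbox dock(x=57)
·← -37091/670

Answer: {lasnecre=2111-01-07, plufle=1099/670, weza=-824, wilitak=tabrisnu, zistilol=458}


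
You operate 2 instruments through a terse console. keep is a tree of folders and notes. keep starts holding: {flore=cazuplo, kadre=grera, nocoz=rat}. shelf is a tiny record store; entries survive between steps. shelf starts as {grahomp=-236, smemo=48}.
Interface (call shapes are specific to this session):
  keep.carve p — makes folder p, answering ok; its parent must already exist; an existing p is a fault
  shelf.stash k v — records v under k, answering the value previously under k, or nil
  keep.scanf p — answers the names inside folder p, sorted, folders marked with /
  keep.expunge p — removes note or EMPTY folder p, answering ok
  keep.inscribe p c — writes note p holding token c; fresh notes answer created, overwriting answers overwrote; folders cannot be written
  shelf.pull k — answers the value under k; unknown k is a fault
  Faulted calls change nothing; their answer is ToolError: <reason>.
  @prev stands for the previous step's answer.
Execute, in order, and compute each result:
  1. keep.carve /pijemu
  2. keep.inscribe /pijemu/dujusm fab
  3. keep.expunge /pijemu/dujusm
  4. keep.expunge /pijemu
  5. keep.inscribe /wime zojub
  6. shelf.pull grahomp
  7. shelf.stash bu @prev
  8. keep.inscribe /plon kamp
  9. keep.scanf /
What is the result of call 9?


·→ keep.carve(p→/pijemu)
·← ok
·→ keep.inscribe(p→/pijemu/dujusm, c→fab)
·← created
·→ keep.expunge(p→/pijemu/dujusm)
·← ok
·→ keep.expunge(p→/pijemu)
·← ok
·→ keep.inscribe(p→/wime, c→zojub)
·← created
·→ shelf.pull(k→grahomp)
·← -236
·→ shelf.stash(k→bu, v→@prev)
·← nil
·→ keep.inscribe(p→/plon, c→kamp)
·← created
·→ keep.scanf(p→/)
·← [flore, kadre, nocoz, plon, wime]

Answer: [flore, kadre, nocoz, plon, wime]


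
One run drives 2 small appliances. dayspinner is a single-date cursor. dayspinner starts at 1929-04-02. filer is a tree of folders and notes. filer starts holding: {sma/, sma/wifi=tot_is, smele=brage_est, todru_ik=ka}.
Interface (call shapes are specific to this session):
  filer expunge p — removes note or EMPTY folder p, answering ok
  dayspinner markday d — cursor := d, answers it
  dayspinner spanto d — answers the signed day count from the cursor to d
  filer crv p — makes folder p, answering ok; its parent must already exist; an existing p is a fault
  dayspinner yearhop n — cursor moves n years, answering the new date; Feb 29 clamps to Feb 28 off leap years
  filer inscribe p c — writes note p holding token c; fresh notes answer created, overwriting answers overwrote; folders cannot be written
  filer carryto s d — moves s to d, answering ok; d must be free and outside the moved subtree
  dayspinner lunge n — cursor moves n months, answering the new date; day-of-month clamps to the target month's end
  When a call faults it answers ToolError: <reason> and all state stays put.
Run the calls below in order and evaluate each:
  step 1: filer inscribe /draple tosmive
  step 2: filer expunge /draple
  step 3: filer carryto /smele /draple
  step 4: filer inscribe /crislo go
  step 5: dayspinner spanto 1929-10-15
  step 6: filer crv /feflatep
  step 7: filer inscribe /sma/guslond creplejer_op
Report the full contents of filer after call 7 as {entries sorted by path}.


Answer: {crislo=go, draple=brage_est, feflatep/, sma/, sma/guslond=creplejer_op, sma/wifi=tot_is, todru_ik=ka}

Derivation:
-- filer inscribe(p='/draple', c='tosmive') : created
-- filer expunge(p='/draple') : ok
-- filer carryto(s='/smele', d='/draple') : ok
-- filer inscribe(p='/crislo', c='go') : created
-- dayspinner spanto(d='1929-10-15') : 196
-- filer crv(p='/feflatep') : ok
-- filer inscribe(p='/sma/guslond', c='creplejer_op') : created


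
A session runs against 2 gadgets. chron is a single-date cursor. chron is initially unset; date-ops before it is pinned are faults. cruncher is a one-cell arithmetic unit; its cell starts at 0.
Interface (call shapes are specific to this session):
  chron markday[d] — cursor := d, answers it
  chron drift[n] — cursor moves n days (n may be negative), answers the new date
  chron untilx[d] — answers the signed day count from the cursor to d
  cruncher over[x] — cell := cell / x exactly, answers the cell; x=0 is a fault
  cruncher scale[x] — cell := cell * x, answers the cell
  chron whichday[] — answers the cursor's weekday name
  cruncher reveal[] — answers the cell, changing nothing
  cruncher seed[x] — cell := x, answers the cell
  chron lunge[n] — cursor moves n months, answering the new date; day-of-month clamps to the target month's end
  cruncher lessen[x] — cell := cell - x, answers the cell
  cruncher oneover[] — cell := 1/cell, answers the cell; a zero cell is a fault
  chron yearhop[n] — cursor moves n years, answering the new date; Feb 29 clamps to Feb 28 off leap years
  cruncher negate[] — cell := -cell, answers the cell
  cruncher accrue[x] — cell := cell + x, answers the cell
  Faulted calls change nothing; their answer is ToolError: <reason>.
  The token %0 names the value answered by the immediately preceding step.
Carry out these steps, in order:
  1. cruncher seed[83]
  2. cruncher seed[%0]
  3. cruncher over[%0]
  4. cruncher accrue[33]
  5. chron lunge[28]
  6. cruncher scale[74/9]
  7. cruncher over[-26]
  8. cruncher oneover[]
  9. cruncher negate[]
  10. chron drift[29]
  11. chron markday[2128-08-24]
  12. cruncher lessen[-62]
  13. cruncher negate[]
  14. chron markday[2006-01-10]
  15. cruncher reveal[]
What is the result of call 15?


Answer: -78113/1258

Derivation:
·→ cruncher seed(x=83)
·← 83
·→ cruncher seed(x=%0)
·← 83
·→ cruncher over(x=%0)
·← 1
·→ cruncher accrue(x=33)
·← 34
·→ chron lunge(n=28)
·← ToolError: no date set
·→ cruncher scale(x=74/9)
·← 2516/9
·→ cruncher over(x=-26)
·← -1258/117
·→ cruncher oneover()
·← -117/1258
·→ cruncher negate()
·← 117/1258
·→ chron drift(n=29)
·← ToolError: no date set
·→ chron markday(d=2128-08-24)
·← 2128-08-24
·→ cruncher lessen(x=-62)
·← 78113/1258
·→ cruncher negate()
·← -78113/1258
·→ chron markday(d=2006-01-10)
·← 2006-01-10
·→ cruncher reveal()
·← -78113/1258


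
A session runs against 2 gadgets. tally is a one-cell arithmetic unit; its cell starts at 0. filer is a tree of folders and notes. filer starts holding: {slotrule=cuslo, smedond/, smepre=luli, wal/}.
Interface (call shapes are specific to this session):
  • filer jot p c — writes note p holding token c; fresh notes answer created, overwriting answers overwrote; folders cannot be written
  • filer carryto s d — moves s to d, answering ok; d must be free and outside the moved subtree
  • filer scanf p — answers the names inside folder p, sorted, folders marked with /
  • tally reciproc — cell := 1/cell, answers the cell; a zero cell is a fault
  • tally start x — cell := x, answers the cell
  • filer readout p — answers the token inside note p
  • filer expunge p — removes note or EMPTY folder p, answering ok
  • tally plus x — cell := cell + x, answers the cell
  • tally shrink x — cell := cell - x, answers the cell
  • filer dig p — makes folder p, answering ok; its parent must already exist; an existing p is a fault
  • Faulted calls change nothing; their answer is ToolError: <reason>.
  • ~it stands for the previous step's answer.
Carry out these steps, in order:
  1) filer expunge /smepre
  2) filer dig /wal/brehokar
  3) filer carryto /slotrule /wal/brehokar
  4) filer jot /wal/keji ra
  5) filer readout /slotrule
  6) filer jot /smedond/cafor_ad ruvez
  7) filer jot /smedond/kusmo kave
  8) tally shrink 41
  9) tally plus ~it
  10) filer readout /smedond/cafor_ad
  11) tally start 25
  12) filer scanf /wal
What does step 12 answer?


Answer: [brehokar/, keji]

Derivation:
Do: filer expunge[p: /smepre]
See: ok
Do: filer dig[p: /wal/brehokar]
See: ok
Do: filer carryto[s: /slotrule; d: /wal/brehokar]
See: ToolError: exists
Do: filer jot[p: /wal/keji; c: ra]
See: created
Do: filer readout[p: /slotrule]
See: cuslo
Do: filer jot[p: /smedond/cafor_ad; c: ruvez]
See: created
Do: filer jot[p: /smedond/kusmo; c: kave]
See: created
Do: tally shrink[x: 41]
See: -41
Do: tally plus[x: ~it]
See: -82
Do: filer readout[p: /smedond/cafor_ad]
See: ruvez
Do: tally start[x: 25]
See: 25
Do: filer scanf[p: /wal]
See: [brehokar/, keji]


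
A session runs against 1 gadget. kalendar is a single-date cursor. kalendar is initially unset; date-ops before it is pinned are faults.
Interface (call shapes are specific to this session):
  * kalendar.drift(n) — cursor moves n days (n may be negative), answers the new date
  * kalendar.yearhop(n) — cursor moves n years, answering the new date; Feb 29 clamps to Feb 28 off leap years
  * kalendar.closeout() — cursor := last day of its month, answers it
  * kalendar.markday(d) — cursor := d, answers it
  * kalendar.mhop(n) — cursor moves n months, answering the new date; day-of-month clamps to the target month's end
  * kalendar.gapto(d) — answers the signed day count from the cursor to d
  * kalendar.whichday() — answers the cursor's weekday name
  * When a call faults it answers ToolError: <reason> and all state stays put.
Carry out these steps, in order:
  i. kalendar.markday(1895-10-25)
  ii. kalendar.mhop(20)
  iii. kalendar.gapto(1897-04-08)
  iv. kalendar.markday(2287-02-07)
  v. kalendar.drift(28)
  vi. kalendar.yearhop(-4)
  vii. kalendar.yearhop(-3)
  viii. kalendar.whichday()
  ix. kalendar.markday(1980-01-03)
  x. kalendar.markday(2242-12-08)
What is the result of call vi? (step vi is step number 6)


% kalendar.markday d: 1895-10-25
[out] 1895-10-25
% kalendar.mhop n: 20
[out] 1897-06-25
% kalendar.gapto d: 1897-04-08
[out] -78
% kalendar.markday d: 2287-02-07
[out] 2287-02-07
% kalendar.drift n: 28
[out] 2287-03-07
% kalendar.yearhop n: -4
[out] 2283-03-07
% kalendar.yearhop n: -3
[out] 2280-03-07
% kalendar.whichday
[out] Sunday
% kalendar.markday d: 1980-01-03
[out] 1980-01-03
% kalendar.markday d: 2242-12-08
[out] 2242-12-08

Answer: 2283-03-07


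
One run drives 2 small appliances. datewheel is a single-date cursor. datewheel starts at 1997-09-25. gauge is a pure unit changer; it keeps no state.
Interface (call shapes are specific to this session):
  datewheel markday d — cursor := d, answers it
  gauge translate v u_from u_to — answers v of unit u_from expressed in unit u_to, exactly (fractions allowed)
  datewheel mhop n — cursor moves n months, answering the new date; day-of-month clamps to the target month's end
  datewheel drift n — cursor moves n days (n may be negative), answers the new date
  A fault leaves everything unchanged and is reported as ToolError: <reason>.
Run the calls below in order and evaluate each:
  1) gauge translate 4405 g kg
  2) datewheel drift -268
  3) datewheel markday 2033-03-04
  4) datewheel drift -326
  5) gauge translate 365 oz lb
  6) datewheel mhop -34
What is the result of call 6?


Answer: 2029-06-12

Derivation:
-- gauge translate(4405, g, kg) ~> 881/200
-- datewheel drift(-268) ~> 1996-12-31
-- datewheel markday(2033-03-04) ~> 2033-03-04
-- datewheel drift(-326) ~> 2032-04-12
-- gauge translate(365, oz, lb) ~> 365/16
-- datewheel mhop(-34) ~> 2029-06-12


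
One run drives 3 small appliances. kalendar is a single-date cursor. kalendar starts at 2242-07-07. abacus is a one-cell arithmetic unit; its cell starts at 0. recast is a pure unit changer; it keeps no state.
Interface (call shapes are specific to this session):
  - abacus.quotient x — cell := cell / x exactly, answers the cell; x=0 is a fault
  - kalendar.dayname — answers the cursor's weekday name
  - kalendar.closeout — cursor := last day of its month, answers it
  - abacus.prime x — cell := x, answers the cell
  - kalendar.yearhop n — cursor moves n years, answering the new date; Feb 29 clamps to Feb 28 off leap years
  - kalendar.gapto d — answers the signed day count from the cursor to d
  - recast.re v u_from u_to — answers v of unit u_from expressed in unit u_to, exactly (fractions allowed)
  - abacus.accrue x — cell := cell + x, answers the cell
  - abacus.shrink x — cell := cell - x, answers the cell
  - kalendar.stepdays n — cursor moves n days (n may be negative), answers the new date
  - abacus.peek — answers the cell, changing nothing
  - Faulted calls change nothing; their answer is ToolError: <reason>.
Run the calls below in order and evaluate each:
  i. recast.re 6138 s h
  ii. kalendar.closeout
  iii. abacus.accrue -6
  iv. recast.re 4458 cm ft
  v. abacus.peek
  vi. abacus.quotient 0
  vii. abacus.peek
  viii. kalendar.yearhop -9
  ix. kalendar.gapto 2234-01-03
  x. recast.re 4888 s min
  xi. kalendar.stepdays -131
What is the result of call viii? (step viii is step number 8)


>>> recast.re v→6138 u_from→s u_to→h
[out] 341/200
>>> kalendar.closeout
[out] 2242-07-31
>>> abacus.accrue x→-6
[out] -6
>>> recast.re v→4458 u_from→cm u_to→ft
[out] 18575/127
>>> abacus.peek
[out] -6
>>> abacus.quotient x→0
[out] ToolError: division by zero
>>> abacus.peek
[out] -6
>>> kalendar.yearhop n→-9
[out] 2233-07-31
>>> kalendar.gapto d→2234-01-03
[out] 156
>>> recast.re v→4888 u_from→s u_to→min
[out] 1222/15
>>> kalendar.stepdays n→-131
[out] 2233-03-22

Answer: 2233-07-31


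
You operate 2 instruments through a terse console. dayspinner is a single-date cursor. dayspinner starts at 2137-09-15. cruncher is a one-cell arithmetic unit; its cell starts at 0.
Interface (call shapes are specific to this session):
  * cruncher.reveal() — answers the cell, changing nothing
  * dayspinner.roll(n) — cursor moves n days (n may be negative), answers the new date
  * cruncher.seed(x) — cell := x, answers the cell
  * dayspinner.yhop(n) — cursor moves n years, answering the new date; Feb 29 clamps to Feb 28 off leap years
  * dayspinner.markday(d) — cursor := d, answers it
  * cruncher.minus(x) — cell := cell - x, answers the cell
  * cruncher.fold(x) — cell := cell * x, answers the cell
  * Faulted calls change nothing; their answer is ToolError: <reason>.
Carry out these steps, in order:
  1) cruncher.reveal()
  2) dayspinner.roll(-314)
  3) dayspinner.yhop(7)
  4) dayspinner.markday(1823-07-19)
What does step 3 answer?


Answer: 2143-11-05

Derivation:
Act: cruncher.reveal[]
Obs: 0
Act: dayspinner.roll[n: -314]
Obs: 2136-11-05
Act: dayspinner.yhop[n: 7]
Obs: 2143-11-05
Act: dayspinner.markday[d: 1823-07-19]
Obs: 1823-07-19


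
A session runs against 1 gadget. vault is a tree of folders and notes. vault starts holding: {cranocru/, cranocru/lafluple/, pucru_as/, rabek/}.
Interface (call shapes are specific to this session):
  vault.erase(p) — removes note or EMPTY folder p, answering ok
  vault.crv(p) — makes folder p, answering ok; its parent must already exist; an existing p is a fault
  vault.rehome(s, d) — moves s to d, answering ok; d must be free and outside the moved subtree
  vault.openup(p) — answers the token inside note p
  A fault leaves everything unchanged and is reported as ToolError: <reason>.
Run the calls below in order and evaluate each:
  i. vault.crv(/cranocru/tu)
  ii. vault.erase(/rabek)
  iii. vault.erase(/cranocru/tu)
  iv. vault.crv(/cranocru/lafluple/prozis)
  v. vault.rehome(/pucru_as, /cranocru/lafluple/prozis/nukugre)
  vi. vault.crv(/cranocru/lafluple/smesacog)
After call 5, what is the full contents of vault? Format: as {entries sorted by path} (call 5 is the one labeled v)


Answer: {cranocru/, cranocru/lafluple/, cranocru/lafluple/prozis/, cranocru/lafluple/prozis/nukugre/}

Derivation:
;; vault.crv(p='/cranocru/tu') : ok
;; vault.erase(p='/rabek') : ok
;; vault.erase(p='/cranocru/tu') : ok
;; vault.crv(p='/cranocru/lafluple/prozis') : ok
;; vault.rehome(s='/pucru_as', d='/cranocru/lafluple/prozis/nukugre') : ok
;; vault.crv(p='/cranocru/lafluple/smesacog') : ok


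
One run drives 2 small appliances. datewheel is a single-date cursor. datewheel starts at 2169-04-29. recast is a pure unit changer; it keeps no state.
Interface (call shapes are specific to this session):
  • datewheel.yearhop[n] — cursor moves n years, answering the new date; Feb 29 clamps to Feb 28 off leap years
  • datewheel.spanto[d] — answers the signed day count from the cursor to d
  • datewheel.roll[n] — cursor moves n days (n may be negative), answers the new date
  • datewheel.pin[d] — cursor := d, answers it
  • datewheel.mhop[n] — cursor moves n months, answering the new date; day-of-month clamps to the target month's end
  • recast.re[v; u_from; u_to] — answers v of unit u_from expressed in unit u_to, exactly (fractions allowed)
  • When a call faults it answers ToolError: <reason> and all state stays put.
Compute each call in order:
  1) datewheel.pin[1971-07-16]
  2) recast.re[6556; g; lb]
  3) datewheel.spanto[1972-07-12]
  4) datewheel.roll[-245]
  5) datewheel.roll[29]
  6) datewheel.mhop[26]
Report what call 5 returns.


Answer: 1970-12-12

Derivation:
Using pin on d='1971-07-16': 1971-07-16.
I use re on v='6556', u_from='g', u_to='lb', giving 59600000/4123567.
Calling spanto on d='1972-07-12', yielding 362.
I try roll on n='-245', → 1970-11-13.
Next I call roll on n='29', and get 1970-12-12.
I call mhop on n='26', giving 1973-02-12.
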